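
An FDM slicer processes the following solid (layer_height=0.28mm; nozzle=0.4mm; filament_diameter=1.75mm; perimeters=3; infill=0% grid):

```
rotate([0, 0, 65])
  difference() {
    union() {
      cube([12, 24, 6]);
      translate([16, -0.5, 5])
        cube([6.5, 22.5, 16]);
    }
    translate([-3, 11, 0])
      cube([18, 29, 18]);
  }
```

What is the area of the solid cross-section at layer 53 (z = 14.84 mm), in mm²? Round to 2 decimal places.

146.25 mm²

At z = 14.84 mm: the cube is not intersected at this z (z outside [0, 6]); the cube at (16, -0.5) (footprint 6.5×22.5) is included at this height (area 146.25 mm²); Combining (union): only the 6.5×22.5 cube at (16, -0.5) is present, so the union is just that shape — area = 146.25 mm²; the 18×29 cube at (-3, 11) contributes its full rectangle (area 522.00 mm²); After the difference (first − rest): starting from that combined region (146.25 mm²), the 18×29 cube at (-3, 11) misses the remaining region (no effect) — area = 146.25 mm²; (rotated 65° about Z; rotation is an isometry so areas/perimeters/island counts are preserved). Overall, the cross-section is a single solid region. Net area = 146.25 mm².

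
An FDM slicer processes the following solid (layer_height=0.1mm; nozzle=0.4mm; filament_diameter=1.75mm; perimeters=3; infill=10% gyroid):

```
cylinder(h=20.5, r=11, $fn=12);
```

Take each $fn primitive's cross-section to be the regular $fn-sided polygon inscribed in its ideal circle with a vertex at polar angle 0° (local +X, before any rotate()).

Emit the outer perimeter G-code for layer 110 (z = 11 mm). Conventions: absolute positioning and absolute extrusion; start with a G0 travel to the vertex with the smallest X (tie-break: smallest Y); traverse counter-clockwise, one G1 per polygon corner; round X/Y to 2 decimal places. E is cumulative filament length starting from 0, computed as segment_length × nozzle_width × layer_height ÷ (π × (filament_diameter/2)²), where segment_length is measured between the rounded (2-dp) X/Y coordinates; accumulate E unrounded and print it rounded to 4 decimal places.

At z = 11 mm: the cylinder: section is a regular 12-gon, circumradius r=11. The outline is a single polygon with 12 vertices. Extrusion per mm of travel: 0.4 × 0.1 / (π × 0.875²) = 0.016630. Accumulating E over each segment gives final E = 1.1365.

G0 X-11.00 Y0.00 Z11.00
G1 X-9.53 Y-5.50 E0.0947
G1 X-5.50 Y-9.53 E0.1895
G1 X0.00 Y-11.00 E0.2841
G1 X5.50 Y-9.53 E0.3788
G1 X9.53 Y-5.50 E0.4736
G1 X11.00 Y0.00 E0.5683
G1 X9.53 Y5.50 E0.6629
G1 X5.50 Y9.53 E0.7577
G1 X0.00 Y11.00 E0.8524
G1 X-5.50 Y9.53 E0.9471
G1 X-9.53 Y5.50 E1.0418
G1 X-11.00 Y0.00 E1.1365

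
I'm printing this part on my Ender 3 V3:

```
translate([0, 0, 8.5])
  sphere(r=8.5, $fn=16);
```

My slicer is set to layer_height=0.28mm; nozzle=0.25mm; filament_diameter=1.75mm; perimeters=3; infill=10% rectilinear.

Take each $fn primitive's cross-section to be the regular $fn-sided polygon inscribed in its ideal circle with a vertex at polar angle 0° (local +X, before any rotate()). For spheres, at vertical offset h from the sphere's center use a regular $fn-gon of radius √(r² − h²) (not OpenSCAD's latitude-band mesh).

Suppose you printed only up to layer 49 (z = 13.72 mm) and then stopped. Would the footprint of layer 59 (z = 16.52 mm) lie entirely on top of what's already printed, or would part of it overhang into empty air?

entirely on top

Compare the two slices. At z = 13.72: the sphere: section is a regular 16-gon, circumradius = √(r²−h²) = √(8.5²−5.22²) = 6.708 (area = (16/2)·6.708²·sin(360°/16) = 137.77 mm²). At z = 16.52: the r=8.5 sphere contributes a regular 16-gon of circumradius √(8.5²−8.02²) = 2.816 (area = (16/2)·2.816²·sin(360°/16) = 24.28 mm²). Checking containment: the cross-section at z = 16.52 is a subset of the cross-section at z = 13.72.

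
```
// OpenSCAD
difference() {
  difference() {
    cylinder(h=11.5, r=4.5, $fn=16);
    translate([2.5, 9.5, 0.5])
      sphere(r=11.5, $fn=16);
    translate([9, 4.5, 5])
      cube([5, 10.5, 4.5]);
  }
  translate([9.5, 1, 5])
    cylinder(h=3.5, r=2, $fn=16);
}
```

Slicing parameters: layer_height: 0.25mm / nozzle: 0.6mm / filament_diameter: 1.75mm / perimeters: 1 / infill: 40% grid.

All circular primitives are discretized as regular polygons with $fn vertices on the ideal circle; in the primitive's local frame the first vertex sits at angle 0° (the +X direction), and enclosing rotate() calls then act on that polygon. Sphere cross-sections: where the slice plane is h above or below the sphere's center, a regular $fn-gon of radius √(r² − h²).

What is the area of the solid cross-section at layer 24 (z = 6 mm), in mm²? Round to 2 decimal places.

At z = 6 mm: the cylinder: section is a regular 16-gon, circumradius r=4.5 (area = (16/2)·4.500²·sin(360°/16) = 61.99 mm²); the sphere at (2.5, 9.5): section is a regular 16-gon, circumradius = √(r²−h²) = √(11.5²−5.5²) = 10.100 (area = (16/2)·10.100²·sin(360°/16) = 312.27 mm²); the 5×10.5 cube at (9, 4.5) contributes its full rectangle (area 52.50 mm²); After the difference (first − rest): starting from the r=4.5 cylinder (61.99 mm²), the r=11.5 sphere at (2.5, 9.5) partially overlaps it — only the 29.28 mm² overlap (of its 312.27 mm²) is removed, clipping the outline; the 5×10.5 cube at (9, 4.5) misses the remaining region (no effect) — area = 32.72 mm²; the cylinder at (9.5, 1): section is a regular 16-gon, circumradius r=2 (area = (16/2)·2.000²·sin(360°/16) = 12.25 mm²); Taking the first minus the rest: starting from the result so far (32.72 mm²), the r=2 cylinder at (9.5, 1) misses the remaining region (no effect) — area = 32.72 mm². Overall, the cross-section is a single solid region. Net area = 32.72 mm².

32.72 mm²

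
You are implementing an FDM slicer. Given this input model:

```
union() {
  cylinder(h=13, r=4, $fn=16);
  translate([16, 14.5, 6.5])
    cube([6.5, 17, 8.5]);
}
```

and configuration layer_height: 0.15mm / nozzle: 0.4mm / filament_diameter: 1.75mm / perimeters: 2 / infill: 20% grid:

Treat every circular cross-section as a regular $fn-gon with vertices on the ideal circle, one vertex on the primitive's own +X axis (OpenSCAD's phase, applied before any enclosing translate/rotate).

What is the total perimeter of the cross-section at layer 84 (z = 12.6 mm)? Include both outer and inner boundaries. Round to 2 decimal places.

71.97 mm

At z = 12.6 mm: the cylinder: section is a regular 16-gon, circumradius r=4 (perimeter = 2·16·4.000·sin(180°/16) = 24.97 mm); the 6.5×17 cube at (16, 14.5) contributes its full rectangle (perimeter 47.00 mm); Combining (union): the 2 present regions are separate (no shared area or edge), so areas and boundary lengths simply add and each stays a separate island — boundary = 71.97 mm. Overall, the cross-section has 2 separate islands. Total boundary length (outer) = 71.97 mm.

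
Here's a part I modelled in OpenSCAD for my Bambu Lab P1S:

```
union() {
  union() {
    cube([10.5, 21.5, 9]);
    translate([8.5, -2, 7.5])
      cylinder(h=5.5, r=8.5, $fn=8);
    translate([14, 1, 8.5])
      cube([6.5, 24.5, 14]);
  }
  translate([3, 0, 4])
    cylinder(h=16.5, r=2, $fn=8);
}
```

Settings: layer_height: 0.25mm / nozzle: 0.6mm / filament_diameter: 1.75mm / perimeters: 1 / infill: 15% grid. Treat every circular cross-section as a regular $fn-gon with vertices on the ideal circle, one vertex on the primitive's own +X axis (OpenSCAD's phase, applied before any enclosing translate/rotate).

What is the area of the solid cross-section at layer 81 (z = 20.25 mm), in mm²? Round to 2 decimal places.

170.56 mm²

At z = 20.25 mm: the cube is not intersected at this z (z outside [0, 9]); the cylinder at (8.5, -2) is absent (z outside [7.5, 13]); the 6.5×24.5 cube at (14, 1) contributes its full rectangle (area 159.25 mm²); Taking the union: only the 6.5×24.5 cube at (14, 1) is present, so the union is just that shape — area = 159.25 mm²; the cylinder at (3, 0): section is a regular 8-gon, circumradius r=2 (area = (8/2)·2.000²·sin(360°/8) = 11.31 mm²); Taking the union: the 2 present regions are separate (no shared area or edge), so areas and boundary lengths simply add and each stays a separate island — area = 170.56 mm². Overall, the cross-section has 2 separate islands. Net area = 170.56 mm².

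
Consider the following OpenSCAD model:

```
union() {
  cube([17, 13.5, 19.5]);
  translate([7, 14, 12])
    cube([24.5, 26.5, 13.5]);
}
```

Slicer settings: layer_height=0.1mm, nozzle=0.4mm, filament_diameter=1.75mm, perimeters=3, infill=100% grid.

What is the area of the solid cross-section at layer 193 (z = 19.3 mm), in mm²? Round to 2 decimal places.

At z = 19.3 mm: the cube (footprint 17×13.5) is included at this height (area 229.50 mm²); the cube at (7, 14) (footprint 24.5×26.5) is included at this height (area 649.25 mm²); Combining (union): the 2 present regions are separate (no shared area or edge), so areas and boundary lengths simply add and each stays a separate island — area = 878.75 mm². Overall, the cross-section has 2 separate islands. Net area = 878.75 mm².

878.75 mm²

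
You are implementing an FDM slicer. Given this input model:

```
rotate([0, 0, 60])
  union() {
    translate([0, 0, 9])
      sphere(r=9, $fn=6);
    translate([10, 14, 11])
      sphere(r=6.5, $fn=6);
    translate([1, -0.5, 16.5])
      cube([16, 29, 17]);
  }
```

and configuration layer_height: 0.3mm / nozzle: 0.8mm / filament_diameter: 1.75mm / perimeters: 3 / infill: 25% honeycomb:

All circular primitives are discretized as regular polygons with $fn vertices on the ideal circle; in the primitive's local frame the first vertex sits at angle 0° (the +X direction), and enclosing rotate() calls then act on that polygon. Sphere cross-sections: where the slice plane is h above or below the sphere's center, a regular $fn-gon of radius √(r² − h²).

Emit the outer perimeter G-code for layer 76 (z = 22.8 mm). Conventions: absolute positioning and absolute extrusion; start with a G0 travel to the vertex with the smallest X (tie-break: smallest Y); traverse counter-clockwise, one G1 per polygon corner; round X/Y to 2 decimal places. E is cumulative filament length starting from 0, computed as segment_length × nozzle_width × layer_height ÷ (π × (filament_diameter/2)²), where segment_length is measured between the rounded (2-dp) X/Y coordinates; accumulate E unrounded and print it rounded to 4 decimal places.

At z = 22.8 mm: the sphere is not intersected at this z (|z−center|=13.800 > r=9); the sphere at (10, 14) is not intersected at this z (|z−center|=11.800 > r=6.5); the cube at (1, -0.5) (footprint 16×29) is included at this height; Taking the union: only the 16×29 cube at (1, -0.5) is present, so the union is just that shape — 1 connected region; (whole slice rotated 60° about Z — lengths, areas and connectivity unchanged). The outline is a single polygon with 4 vertices. Extrusion per mm of travel: 0.8 × 0.3 / (π × 0.875²) = 0.099780. Accumulating E over each segment gives final E = 8.9783.

G0 X-24.18 Y15.12 Z22.80
G1 X0.93 Y0.62 E2.8932
G1 X8.93 Y14.47 E4.4892
G1 X-16.18 Y28.97 E7.3824
G1 X-24.18 Y15.12 E8.9783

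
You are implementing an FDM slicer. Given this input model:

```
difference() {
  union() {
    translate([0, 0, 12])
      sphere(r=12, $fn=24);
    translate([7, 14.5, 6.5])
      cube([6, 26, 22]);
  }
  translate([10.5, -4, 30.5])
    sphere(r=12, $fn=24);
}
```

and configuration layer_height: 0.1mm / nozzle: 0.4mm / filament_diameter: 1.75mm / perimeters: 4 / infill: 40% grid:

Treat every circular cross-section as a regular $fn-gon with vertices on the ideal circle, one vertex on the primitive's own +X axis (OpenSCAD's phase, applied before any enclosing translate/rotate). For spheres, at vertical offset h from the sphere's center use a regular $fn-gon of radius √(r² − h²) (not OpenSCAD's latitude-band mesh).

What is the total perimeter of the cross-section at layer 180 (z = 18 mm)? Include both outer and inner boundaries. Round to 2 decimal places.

129.11 mm

At z = 18 mm: the r=12 sphere slices to a regular 24-gon of circumradius 10.392 (√(r²−h²) with h=6 from center) (perimeter = 2·24·10.392·sin(180°/24) = 65.11 mm); the 6×26 cube at (7, 14.5) contributes its full rectangle (perimeter 64.00 mm); Combining (union): the 2 present regions are separate (no shared area or edge), so areas and boundary lengths simply add and each stays a separate island — boundary = 129.11 mm; the sphere at (10.5, -4) does not reach this height (|z−center|=12.500 > r=12); Subtracting the remaining from the first: none of the subtracted shapes is present at this height, so the result so far is unchanged — boundary = 129.11 mm. Overall, the cross-section has 2 separate islands. Total boundary length (outer) = 129.11 mm.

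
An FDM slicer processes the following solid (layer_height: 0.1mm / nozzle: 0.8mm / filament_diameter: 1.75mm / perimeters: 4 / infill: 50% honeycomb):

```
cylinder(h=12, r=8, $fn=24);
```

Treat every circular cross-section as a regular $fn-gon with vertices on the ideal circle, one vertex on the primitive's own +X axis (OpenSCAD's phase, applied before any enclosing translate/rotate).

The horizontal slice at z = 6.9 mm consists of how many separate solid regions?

At z = 6.9 mm: the r=8 cylinder gives a regular 24-gon of circumradius 8 (constant along its height). The result has 1 disconnected region.

1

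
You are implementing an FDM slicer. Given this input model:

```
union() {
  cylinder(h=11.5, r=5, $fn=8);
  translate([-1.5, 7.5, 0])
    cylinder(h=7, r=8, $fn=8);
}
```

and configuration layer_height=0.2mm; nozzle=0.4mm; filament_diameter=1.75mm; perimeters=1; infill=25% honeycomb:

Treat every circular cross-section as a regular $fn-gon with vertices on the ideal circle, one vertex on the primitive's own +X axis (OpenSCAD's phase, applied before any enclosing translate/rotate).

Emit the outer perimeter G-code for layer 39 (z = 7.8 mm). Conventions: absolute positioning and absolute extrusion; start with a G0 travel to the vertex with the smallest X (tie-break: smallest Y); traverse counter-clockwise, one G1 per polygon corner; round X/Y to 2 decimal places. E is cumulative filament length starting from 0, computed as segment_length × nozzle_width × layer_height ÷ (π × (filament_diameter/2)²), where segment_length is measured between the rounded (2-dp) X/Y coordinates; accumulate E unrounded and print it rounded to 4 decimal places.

G0 X-5.00 Y0.00 Z7.80
G1 X-3.54 Y-3.54 E0.1274
G1 X0.00 Y-5.00 E0.2547
G1 X3.54 Y-3.54 E0.3821
G1 X5.00 Y0.00 E0.5094
G1 X3.54 Y3.54 E0.6368
G1 X0.00 Y5.00 E0.7642
G1 X-3.54 Y3.54 E0.8915
G1 X-5.00 Y0.00 E1.0189

At z = 7.8 mm: the r=5 cylinder gives a regular 8-gon of circumradius 5 (constant along its height); the cylinder at (-1.5, 7.5) is not intersected at this z (z outside [0, 7]); Merging all regions: only the r=5 cylinder is present, so the union is just that shape — 1 connected region. The outline is a single polygon with 8 vertices. Extrusion per mm of travel: 0.4 × 0.2 / (π × 0.875²) = 0.033260. Accumulating E over each segment gives final E = 1.0189.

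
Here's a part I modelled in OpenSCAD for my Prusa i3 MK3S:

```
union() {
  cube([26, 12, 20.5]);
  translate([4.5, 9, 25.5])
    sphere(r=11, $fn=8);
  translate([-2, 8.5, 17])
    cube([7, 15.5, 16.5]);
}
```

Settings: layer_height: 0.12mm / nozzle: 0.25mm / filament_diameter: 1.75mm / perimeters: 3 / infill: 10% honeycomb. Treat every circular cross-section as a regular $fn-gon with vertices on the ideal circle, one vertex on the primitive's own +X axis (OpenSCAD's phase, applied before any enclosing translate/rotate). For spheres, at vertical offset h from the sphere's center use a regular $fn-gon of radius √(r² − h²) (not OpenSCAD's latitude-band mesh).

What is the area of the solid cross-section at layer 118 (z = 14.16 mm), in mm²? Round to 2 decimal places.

At z = 14.16 mm: the cube (footprint 26×12) is included at this height (area 312.00 mm²); the sphere at (4.5, 9) is not intersected at this z (|z−center|=11.340 > r=11); the cube at (-2, 8.5) is not intersected at this z (z outside [17, 33.5]); Combining (union): only the 26×12 cube is present, so the union is just that shape — area = 312.00 mm². Overall, the cross-section is a single solid region. Net area = 312.00 mm².

312.00 mm²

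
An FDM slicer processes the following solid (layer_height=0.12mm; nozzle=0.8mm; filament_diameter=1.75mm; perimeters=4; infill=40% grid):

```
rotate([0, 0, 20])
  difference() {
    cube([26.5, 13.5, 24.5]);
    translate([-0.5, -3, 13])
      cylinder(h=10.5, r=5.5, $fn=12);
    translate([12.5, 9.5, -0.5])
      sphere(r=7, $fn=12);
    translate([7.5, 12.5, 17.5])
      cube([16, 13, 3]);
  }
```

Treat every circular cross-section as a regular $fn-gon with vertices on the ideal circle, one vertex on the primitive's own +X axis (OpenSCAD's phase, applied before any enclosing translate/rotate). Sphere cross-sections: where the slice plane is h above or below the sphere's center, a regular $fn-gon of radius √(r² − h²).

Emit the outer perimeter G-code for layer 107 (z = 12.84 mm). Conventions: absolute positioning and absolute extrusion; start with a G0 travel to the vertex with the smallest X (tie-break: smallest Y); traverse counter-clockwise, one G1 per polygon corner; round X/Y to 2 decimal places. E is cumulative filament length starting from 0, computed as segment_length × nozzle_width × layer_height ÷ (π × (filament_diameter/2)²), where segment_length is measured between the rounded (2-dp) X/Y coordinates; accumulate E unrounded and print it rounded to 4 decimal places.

G0 X-4.62 Y12.69 Z12.84
G1 X0.00 Y0.00 E0.5390
G1 X24.90 Y9.06 E1.5966
G1 X20.28 Y21.75 E2.1356
G1 X-4.62 Y12.69 E3.1931

At z = 12.84 mm: the cube is present — its section is the full 26.5×13.5 rectangle; the cylinder at (-0.5, -3) is not intersected at this z (z outside [13, 23.5]); the sphere at (12.5, 9.5) is absent (|z−center|=13.340 > r=7); the cube at (7.5, 12.5) does not reach this height (z outside [17.5, 20.5]); Subtracting the remaining from the first: none of the subtracted shapes is present at this height, so the 26.5×13.5 cube is unchanged — 1 connected region; (rotated 20° about Z; rotation is an isometry so areas/perimeters/island counts are preserved). The outline is a single polygon with 4 vertices. Extrusion per mm of travel: 0.8 × 0.12 / (π × 0.875²) = 0.039912. Accumulating E over each segment gives final E = 3.1931.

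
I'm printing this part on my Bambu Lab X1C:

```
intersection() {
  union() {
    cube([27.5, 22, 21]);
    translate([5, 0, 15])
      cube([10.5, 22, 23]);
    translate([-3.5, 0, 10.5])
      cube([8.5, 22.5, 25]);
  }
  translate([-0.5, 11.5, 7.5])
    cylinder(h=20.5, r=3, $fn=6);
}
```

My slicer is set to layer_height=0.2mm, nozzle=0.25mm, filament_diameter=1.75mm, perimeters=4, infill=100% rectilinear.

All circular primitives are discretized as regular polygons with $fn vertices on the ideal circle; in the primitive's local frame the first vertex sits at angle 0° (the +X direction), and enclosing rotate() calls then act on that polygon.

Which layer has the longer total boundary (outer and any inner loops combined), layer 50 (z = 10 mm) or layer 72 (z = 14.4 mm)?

Layer 50 (z = 10): the cube is present — its section is the full 27.5×22 rectangle (perimeter 99.00 mm); the cube at (5, 0) does not reach this height (z outside [15, 38]); the cube at (-3.5, 0) does not reach this height (z outside [10.5, 35.5]); Combining (union): only the 27.5×22 cube is present, so the union is just that shape — boundary = 99.00 mm; the r=3 cylinder at (-0.5, 11.5) contributes a regular 6-gon of circumradius 3 (perimeter = 2·6·3.000·sin(180°/6) = 18.00 mm); After intersecting: the r=3 cylinder at (-0.5, 11.5) partially overlaps that combined region; clipping to the common part keeps 9.09 mm² — boundary = 13.20 mm. So its perimeter = 13.20 mm. Layer 72 (z = 14.4): the cube is present — its section is the full 27.5×22 rectangle (perimeter 99.00 mm); the cube at (5, 0) is not intersected at this z (z outside [15, 38]); the cube at (-3.5, 0) is present — its section is the full 8.5×22.5 rectangle (perimeter 62.00 mm); Combining (union): the regions partially overlap (shared area 110.00 mm²), so the edge portions inside another operand are dropped and the merged outline is re-measured after clipping — boundary = 107.00 mm; the r=3 cylinder at (-0.5, 11.5) contributes a regular 6-gon of circumradius 3 (perimeter = 2·6·3.000·sin(180°/6) = 18.00 mm); After intersecting: the r=3 cylinder at (-0.5, 11.5) lies inside that combined region, so the common part is the r=3 cylinder at (-0.5, 11.5) itself — boundary = 18.00 mm. So its perimeter = 18.00 mm. Layer 72 is larger (18.00 vs 13.20 mm).

layer 72 (z = 14.4 mm)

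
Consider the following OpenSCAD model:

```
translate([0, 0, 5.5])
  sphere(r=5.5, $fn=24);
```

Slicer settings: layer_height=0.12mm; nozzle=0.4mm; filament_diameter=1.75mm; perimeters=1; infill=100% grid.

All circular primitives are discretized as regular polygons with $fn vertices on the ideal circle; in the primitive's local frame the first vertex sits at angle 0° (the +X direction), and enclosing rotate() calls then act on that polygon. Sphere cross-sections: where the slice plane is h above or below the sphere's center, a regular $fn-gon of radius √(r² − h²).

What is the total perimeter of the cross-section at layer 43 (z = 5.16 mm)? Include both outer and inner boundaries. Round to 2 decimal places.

At z = 5.16 mm: the sphere: section is a regular 24-gon, circumradius = √(r²−h²) = √(5.5²−0.34²) = 5.489 (perimeter = 2·24·5.489·sin(180°/24) = 34.39 mm). Overall, the cross-section is a single solid region. Total boundary length (outer) = 34.39 mm.

34.39 mm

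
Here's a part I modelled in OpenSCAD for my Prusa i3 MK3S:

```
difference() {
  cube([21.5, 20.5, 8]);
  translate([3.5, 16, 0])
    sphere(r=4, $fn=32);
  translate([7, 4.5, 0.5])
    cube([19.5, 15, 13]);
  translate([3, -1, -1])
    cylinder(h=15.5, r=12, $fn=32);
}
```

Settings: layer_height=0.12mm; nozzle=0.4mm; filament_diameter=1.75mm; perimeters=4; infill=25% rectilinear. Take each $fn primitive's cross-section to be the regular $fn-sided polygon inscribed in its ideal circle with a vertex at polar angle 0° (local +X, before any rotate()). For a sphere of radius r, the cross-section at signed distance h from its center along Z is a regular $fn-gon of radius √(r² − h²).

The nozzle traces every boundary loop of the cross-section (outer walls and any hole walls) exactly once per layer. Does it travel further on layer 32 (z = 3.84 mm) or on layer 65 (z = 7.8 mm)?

layer 32 (z = 3.84 mm)

Layer 32 (z = 3.84): the cube is present — its section is the full 21.5×20.5 rectangle (perimeter 84.00 mm); the sphere at (3.5, 16): section is a regular 32-gon, circumradius = √(r²−h²) = √(4²−3.84²) = 1.120 (perimeter = 2·32·1.120·sin(180°/32) = 7.03 mm); the cube at (7, 4.5) is present — its section is the full 19.5×15 rectangle (perimeter 69.00 mm); the cylinder at (3, -1): section is a regular 32-gon, circumradius r=12 (perimeter = 2·32·12.000·sin(180°/32) = 75.28 mm); Subtracting the remaining from the first: starting from the 21.5×20.5 cube, the r=4 sphere at (3.5, 16) lies wholly inside it (removes its full 3.92 mm² and its 7.03 mm outline becomes a hole wall); the 19.5×15 cube at (7, 4.5) partially overlaps it — only the 217.50 mm² overlap (of its 292.50 mm²) is removed, clipping the outline; the r=12 cylinder at (3, -1) partially overlaps it — only the 108.88 mm² overlap (of its 449.49 mm²) is removed, clipping the outline — boundary (outer + 1 inner loop) = 94.04 mm. So its perimeter = 94.04 mm. Layer 65 (z = 7.8): the cube (footprint 21.5×20.5) is included at this height (perimeter 84.00 mm); the sphere at (3.5, 16) is not intersected at this z (|z−center|=7.800 > r=4); the cube at (7, 4.5) is present — its section is the full 19.5×15 rectangle (perimeter 69.00 mm); the cylinder at (3, -1): section is a regular 32-gon, circumradius r=12 (perimeter = 2·32·12.000·sin(180°/32) = 75.28 mm); After the difference (first − rest): starting from the 21.5×20.5 cube, the 19.5×15 cube at (7, 4.5) partially overlaps it — only the 217.50 mm² overlap (of its 292.50 mm²) is removed, clipping the outline; the r=12 cylinder at (3, -1) partially overlaps it — only the 108.88 mm² overlap (of its 449.49 mm²) is removed, clipping the outline — boundary = 87.02 mm. So its perimeter = 87.02 mm. Layer 32 is larger (94.04 vs 87.02 mm).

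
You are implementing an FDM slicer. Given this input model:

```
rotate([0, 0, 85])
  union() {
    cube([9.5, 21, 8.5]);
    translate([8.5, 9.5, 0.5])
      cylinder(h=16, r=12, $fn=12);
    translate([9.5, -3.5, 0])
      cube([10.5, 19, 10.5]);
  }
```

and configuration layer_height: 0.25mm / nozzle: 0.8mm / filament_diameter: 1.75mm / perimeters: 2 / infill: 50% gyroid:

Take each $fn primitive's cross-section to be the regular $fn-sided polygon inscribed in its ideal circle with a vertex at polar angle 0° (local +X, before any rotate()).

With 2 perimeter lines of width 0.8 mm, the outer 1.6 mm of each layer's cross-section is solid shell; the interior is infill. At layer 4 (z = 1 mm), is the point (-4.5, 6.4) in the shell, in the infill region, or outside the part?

At z = 1 mm: the cube is present — its section is the full 9.5×21 rectangle; the r=12 cylinder at (8.5, 9.5) contributes a regular 12-gon of circumradius 12; the cube at (9.5, -3.5) (footprint 10.5×19) is included at this height; Combining (union): the regions partially overlap (shared area 346.40 mm²), so overlapping operands fuse into one piece — 1 connected region; (rotated 85° about Z; rotation is an isometry so areas/perimeters/island counts are preserved). Overall, the cross-section is a single solid region. Undo the 85° rotation: the query point maps to (5.983, 5.041) in the un-rotated model frame. The nearest boundary edge runs (8.50, -2.50)→(2.50, -0.89); distance from the point to it = 6.63 mm. The point is inside the cross-section and 6.63 mm from the nearest boundary — more than the 1.6 mm shell width (2 × 0.8), so it's in the infill interior.

infill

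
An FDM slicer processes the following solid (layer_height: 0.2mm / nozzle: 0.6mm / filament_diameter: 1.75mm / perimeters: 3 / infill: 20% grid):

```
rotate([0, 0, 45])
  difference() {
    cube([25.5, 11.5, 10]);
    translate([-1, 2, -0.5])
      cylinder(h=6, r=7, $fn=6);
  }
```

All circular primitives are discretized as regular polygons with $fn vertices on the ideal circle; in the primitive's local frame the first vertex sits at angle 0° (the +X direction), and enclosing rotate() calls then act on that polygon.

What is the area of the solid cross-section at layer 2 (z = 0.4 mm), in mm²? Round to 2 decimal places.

At z = 0.4 mm: the cube (footprint 25.5×11.5) is included at this height (area 293.25 mm²); the r=7 cylinder at (-1, 2) contributes a regular 6-gon of circumradius 7 (area = (6/2)·7.000²·sin(360°/6) = 127.31 mm²); After the difference (first − rest): starting from the 25.5×11.5 cube (293.25 mm²), the r=7 cylinder at (-1, 2) partially overlaps it — only the 36.61 mm² overlap (of its 127.31 mm²) is removed, clipping the outline — area = 256.64 mm²; (whole slice rotated 45° about Z — lengths, areas and connectivity unchanged). Overall, the cross-section is a single solid region. Net area = 256.64 mm².

256.64 mm²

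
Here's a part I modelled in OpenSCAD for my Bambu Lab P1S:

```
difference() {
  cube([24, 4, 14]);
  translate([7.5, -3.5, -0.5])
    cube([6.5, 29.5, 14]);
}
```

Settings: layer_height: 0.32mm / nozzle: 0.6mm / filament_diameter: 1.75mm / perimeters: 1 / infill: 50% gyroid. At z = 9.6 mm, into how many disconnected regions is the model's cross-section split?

At z = 9.6 mm: the cube (footprint 24×4) is included at this height; the cube at (7.5, -3.5) is present — its section is the full 6.5×29.5 rectangle; Subtracting the remaining from the first: starting from the 24×4 cube, the 6.5×29.5 cube at (7.5, -3.5) partially overlaps it — only the 26.00 mm² overlap (of its 191.75 mm²) is removed, clipping the outline — 2 connected regions. The result has 2 disconnected regions.

2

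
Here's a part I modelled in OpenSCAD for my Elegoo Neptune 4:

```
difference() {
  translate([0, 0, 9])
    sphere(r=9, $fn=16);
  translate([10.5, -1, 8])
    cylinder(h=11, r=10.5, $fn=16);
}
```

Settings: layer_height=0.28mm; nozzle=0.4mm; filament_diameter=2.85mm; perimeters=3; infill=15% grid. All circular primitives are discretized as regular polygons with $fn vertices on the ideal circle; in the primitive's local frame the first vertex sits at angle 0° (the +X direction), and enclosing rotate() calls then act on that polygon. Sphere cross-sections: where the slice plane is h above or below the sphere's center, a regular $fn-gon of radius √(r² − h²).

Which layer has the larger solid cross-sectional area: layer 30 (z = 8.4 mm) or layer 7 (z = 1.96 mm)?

layer 30 (z = 8.4 mm)

Layer 30 (z = 8.4): the r=9 sphere slices to a regular 16-gon of circumradius 8.980 (√(r²−h²) with h=0.6 from center) (area = (16/2)·8.980²·sin(360°/16) = 246.88 mm²); the r=10.5 cylinder at (10.5, -1) contributes a regular 16-gon of circumradius 10.5 (area = (16/2)·10.500²·sin(360°/16) = 337.53 mm²); Taking the first minus the rest: starting from the r=9 sphere (246.88 mm²), the r=10.5 cylinder at (10.5, -1) partially overlaps it — only the 97.70 mm² overlap (of its 337.53 mm²) is removed, clipping the outline — area = 149.18 mm². So its area = 149.18 mm². Layer 7 (z = 1.96): the sphere: section is a regular 16-gon, circumradius = √(r²−h²) = √(9²−7.04²) = 5.607 (area = (16/2)·5.607²·sin(360°/16) = 96.25 mm²); the cylinder at (10.5, -1) is absent (z outside [8, 19]); Subtracting the remaining from the first: none of the subtracted shapes is present at this height, so the r=9 sphere is unchanged — area = 96.25 mm². So its area = 96.25 mm². Layer 30 is larger (149.18 vs 96.25 mm²).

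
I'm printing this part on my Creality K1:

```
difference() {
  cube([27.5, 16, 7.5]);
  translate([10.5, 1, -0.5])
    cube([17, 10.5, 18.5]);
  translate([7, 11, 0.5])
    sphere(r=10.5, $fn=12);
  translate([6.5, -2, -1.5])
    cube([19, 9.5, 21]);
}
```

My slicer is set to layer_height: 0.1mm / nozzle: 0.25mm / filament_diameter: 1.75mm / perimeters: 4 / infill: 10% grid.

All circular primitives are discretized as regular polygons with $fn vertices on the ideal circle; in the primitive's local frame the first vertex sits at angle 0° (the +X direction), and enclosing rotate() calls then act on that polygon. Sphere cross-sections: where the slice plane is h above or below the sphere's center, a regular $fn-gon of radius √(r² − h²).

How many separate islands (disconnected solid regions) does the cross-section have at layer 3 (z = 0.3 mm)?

At z = 0.3 mm: the 27.5×16 cube contributes its full rectangle; the cube at (10.5, 1) (footprint 17×10.5) is included at this height; the sphere at (7, 11): section is a regular 12-gon, circumradius = √(r²−h²) = √(10.5²−0.2²) = 10.498; the cube at (6.5, -2) is present — its section is the full 19×9.5 rectangle; Subtracting the remaining from the first: starting from the 27.5×16 cube, the 17×10.5 cube at (10.5, 1) lies inside it touching the edge (removes its full 178.50 mm²); the r=10.5 sphere at (7, 11) partially overlaps it — only the 181.58 mm² overlap (of its 330.63 mm²) is removed, clipping the outline; the 19×9.5 cube at (6.5, -2) partially overlaps it — only the 18.68 mm² overlap (of its 180.50 mm²) is removed, clipping the outline — 3 connected regions. Overall, the cross-section has 3 separate islands. Island count = 3.

3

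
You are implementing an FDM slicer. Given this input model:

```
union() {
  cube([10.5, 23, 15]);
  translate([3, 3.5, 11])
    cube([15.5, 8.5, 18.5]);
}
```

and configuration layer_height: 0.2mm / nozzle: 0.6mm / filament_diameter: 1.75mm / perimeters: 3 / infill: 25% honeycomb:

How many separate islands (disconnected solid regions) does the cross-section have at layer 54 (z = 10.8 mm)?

1

At z = 10.8 mm: the cube is present — its section is the full 10.5×23 rectangle; the cube at (3, 3.5) is not intersected at this z (z outside [11, 29.5]); Merging all regions: only the 10.5×23 cube is present, so the union is just that shape — 1 connected region. Overall, the cross-section is a single solid region. Island count = 1.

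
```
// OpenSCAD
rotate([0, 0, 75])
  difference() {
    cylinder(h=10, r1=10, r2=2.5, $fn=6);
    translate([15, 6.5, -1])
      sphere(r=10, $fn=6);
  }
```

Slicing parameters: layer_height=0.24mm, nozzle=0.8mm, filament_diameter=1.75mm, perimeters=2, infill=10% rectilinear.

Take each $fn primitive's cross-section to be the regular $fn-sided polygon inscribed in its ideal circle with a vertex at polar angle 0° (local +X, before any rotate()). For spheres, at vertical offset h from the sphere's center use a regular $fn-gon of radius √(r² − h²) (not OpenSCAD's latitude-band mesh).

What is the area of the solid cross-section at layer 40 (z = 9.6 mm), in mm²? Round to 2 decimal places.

20.37 mm²

At z = 9.6 mm: the cone contributes a regular 6-gon of circumradius 2.800 (interpolated between r1=10 and r2=2.5 at t=0.960) (area = (6/2)·2.800²·sin(360°/6) = 20.37 mm²); the sphere at (15, 6.5) is absent (|z−center|=10.600 > r=10); Subtracting the remaining from the first: none of the subtracted shapes is present at this height, so the cone is unchanged — area = 20.37 mm²; (whole slice rotated 75° about Z — lengths, areas and connectivity unchanged). Overall, the cross-section is a single solid region. Net area = 20.37 mm².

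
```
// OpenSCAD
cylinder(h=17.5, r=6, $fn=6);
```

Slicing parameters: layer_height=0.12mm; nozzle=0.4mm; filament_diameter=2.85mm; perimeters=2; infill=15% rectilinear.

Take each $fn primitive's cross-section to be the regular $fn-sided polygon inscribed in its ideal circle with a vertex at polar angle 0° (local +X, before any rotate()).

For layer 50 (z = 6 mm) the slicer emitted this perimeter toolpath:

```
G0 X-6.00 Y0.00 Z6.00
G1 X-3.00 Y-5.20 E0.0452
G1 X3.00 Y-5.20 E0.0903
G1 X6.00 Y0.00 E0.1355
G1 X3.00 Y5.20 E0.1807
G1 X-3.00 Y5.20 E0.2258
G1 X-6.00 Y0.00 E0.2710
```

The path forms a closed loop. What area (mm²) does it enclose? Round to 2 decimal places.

Apply the shoelace formula to the sequence of (X, Y) vertices; enclosed area = 93.60 mm².

93.60 mm²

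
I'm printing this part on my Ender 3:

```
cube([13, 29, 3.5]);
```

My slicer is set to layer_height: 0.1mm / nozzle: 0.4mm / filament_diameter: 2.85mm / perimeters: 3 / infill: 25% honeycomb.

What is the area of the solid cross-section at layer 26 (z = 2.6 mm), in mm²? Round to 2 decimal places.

377.00 mm²

At z = 2.6 mm: the cube (footprint 13×29) is included at this height (area 377.00 mm²). Overall, the cross-section is a single solid region. Net area = 377.00 mm².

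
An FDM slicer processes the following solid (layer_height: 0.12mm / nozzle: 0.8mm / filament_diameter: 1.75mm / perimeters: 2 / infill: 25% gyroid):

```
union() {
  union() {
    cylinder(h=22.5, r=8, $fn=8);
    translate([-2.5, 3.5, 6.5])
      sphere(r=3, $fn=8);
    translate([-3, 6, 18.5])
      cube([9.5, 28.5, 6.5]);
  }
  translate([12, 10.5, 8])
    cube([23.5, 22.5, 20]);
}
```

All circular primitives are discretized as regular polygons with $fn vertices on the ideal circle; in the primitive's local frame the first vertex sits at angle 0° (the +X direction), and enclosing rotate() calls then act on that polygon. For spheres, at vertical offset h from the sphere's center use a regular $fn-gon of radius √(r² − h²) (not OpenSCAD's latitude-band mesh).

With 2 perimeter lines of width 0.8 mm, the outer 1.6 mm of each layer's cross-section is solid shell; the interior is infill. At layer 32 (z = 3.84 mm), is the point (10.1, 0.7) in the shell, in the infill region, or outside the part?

outside

At z = 3.84 mm: the cylinder: section is a regular 8-gon, circumradius r=8; the sphere at (-2.5, 3.5): section is a regular 8-gon, circumradius = √(r²−h²) = √(3²−2.66²) = 1.387; the cube at (-3, 6) does not reach this height (z outside [18.5, 25]); Taking the union: the r=3 sphere at (-2.5, 3.5) lies entirely inside the r=8 cylinder, so the union is just the r=8 cylinder — 1 connected region; the cube at (12, 10.5) is absent (z outside [8, 28]); Merging all regions: only that combined region is present, so the union is just that shape — 1 connected region. Overall, the cross-section is a single solid region. The nearest boundary edge runs (5.66, 5.66)→(8.00, 0.00); distance from the point to it = 2.21 mm. The point is not inside any of the regions above, so it lies outside the cross-section (2.21 mm from the nearest boundary).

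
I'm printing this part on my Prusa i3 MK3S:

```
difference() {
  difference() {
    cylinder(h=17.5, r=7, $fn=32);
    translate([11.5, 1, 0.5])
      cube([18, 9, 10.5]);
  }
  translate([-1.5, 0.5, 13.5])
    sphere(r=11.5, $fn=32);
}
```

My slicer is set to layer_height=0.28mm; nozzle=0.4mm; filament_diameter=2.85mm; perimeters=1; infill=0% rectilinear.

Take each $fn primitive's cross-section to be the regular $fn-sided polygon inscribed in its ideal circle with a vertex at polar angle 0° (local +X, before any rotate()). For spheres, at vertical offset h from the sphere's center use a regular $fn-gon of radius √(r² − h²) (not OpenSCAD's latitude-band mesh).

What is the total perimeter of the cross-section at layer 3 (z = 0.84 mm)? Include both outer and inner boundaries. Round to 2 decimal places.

At z = 0.84 mm: the cylinder: section is a regular 32-gon, circumradius r=7 (perimeter = 2·32·7.000·sin(180°/32) = 43.91 mm); the cube at (11.5, 1) is present — its section is the full 18×9 rectangle (perimeter 54.00 mm); Taking the first minus the rest: starting from the r=7 cylinder, the 18×9 cube at (11.5, 1) misses the remaining region (no effect) — boundary = 43.91 mm; the sphere at (-1.5, 0.5) is absent (|z−center|=12.660 > r=11.5); Taking the first minus the rest: none of the subtracted shapes is present at this height, so that combined region is unchanged — boundary = 43.91 mm. Overall, the cross-section is a single solid region. Total boundary length (outer) = 43.91 mm.

43.91 mm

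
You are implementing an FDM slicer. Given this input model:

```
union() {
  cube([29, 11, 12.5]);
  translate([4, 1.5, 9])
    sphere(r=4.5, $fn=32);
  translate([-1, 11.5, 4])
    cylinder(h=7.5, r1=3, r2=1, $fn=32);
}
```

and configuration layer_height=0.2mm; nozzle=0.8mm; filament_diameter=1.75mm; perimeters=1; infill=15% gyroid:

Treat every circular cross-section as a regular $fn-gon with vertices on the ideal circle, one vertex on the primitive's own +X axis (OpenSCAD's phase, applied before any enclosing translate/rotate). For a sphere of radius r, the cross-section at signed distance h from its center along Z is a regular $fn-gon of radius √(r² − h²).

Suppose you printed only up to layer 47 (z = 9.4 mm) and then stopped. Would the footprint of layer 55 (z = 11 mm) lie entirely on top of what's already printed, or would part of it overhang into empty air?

entirely on top

Compare the two slices. At z = 9.4: the cube is present — its section is the full 29×11 rectangle (area 319.00 mm²); the r=4.5 sphere at (4, 1.5) contributes a regular 32-gon of circumradius √(4.5²−0.4²) = 4.482 (area = (32/2)·4.482²·sin(360°/32) = 62.71 mm²); the cone at (-1, 11.5) contributes a regular 32-gon of circumradius 1.560 (interpolated between r1=3 and r2=1 at t=0.720) (area = (32/2)·1.560²·sin(360°/32) = 7.60 mm²); Merging all regions: the regions partially overlap — summed areas 389.31 mm² minus the doubly-counted overlap 43.49 mm² gives 345.81 mm² — area = 345.81 mm². At z = 11: the cube (footprint 29×11) is included at this height (area 319.00 mm²); the r=4.5 sphere at (4, 1.5) contributes a regular 32-gon of circumradius √(4.5²−2²) = 4.031 (area = (32/2)·4.031²·sin(360°/32) = 50.72 mm²); the cone at (-1, 11.5) contributes a regular 32-gon of circumradius 1.133 (interpolated between r1=3 and r2=1 at t=0.933) (area = (32/2)·1.133²·sin(360°/32) = 4.01 mm²); Merging all regions: the regions partially overlap — summed areas 373.73 mm² minus the doubly-counted overlap 37.12 mm² gives 336.61 mm² — area = 336.61 mm². Checking containment: the cross-section at z = 11 is a subset of the cross-section at z = 9.4.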